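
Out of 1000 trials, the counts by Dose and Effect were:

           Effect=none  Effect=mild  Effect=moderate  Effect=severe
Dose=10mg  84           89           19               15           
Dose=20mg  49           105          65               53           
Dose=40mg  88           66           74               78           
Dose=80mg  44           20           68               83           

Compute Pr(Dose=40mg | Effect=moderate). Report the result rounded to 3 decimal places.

Total with Effect=moderate: 19 + 65 + 74 + 68 = 226.
P(Dose=40mg | Effect=moderate) = 74/226 = 0.327.

0.327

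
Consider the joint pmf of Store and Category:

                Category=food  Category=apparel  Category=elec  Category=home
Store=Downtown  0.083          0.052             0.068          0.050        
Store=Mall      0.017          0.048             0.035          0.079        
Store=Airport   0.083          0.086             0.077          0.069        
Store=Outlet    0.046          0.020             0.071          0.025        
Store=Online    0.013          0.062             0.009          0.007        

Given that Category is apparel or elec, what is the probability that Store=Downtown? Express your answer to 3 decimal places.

P(Category=apparel) = 0.052 + 0.048 + 0.086 + 0.020 + 0.062 = 0.268.
P(Category=elec) = 0.068 + 0.035 + 0.077 + 0.071 + 0.009 = 0.260.
P(Category ∈ {apparel, elec}) = 0.268 + 0.260 = 0.528; P(Store=Downtown, Category ∈ {apparel, elec}) = 0.052 + 0.068 = 0.120.
P(Store=Downtown | Category ∈ {apparel, elec}) = 0.120/0.528 = 0.227.

0.227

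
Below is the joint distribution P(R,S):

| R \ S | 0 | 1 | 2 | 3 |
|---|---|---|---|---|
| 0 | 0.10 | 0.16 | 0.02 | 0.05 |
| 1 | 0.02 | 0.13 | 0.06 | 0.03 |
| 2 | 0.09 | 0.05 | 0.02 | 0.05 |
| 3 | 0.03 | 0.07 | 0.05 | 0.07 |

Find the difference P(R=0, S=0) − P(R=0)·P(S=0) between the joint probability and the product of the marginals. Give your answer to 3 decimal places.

0.021

P(R=0) = 0.10 + 0.16 + 0.02 + 0.05 = 0.33.
P(S=0) = 0.10 + 0.02 + 0.09 + 0.03 = 0.24.
P(R=0, S=0) − P(R=0)P(S=0) = 0.10 − 0.33×0.24 = 0.021.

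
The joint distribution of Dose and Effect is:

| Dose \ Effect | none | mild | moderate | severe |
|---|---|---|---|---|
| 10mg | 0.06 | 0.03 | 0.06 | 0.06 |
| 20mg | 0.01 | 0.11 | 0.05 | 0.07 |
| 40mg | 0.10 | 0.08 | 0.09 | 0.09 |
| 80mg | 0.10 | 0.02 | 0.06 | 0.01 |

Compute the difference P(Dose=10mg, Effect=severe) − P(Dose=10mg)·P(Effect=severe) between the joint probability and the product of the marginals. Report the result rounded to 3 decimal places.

0.012

P(Dose=10mg) = 0.06 + 0.03 + 0.06 + 0.06 = 0.21.
P(Effect=severe) = 0.06 + 0.07 + 0.09 + 0.01 = 0.23.
P(Dose=10mg, Effect=severe) − P(Dose=10mg)P(Effect=severe) = 0.06 − 0.21×0.23 = 0.012.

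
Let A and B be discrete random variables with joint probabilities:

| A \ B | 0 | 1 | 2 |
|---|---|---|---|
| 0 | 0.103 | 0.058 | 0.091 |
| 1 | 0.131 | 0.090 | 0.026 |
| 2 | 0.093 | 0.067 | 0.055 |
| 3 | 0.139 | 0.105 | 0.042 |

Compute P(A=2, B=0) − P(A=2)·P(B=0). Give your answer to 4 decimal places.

-0.0072

P(A=2) = 0.093 + 0.067 + 0.055 = 0.215.
P(B=0) = 0.103 + 0.131 + 0.093 + 0.139 = 0.466.
P(A=2, B=0) − P(A=2)P(B=0) = 0.093 − 0.215×0.466 = -0.0072.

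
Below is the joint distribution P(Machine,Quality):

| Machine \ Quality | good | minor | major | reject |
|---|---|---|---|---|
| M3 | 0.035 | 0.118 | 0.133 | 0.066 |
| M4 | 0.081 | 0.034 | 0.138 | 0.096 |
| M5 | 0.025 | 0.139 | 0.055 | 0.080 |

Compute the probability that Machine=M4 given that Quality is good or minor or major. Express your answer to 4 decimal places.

P(Quality=good) = 0.035 + 0.081 + 0.025 = 0.141.
P(Quality=minor) = 0.118 + 0.034 + 0.139 = 0.291.
P(Quality=major) = 0.133 + 0.138 + 0.055 = 0.326.
P(Quality ∈ {good, minor, major}) = 0.141 + 0.291 + 0.326 = 0.758; P(Machine=M4, Quality ∈ {good, minor, major}) = 0.081 + 0.034 + 0.138 = 0.253.
P(Machine=M4 | Quality ∈ {good, minor, major}) = 0.253/0.758 = 0.3338.

0.3338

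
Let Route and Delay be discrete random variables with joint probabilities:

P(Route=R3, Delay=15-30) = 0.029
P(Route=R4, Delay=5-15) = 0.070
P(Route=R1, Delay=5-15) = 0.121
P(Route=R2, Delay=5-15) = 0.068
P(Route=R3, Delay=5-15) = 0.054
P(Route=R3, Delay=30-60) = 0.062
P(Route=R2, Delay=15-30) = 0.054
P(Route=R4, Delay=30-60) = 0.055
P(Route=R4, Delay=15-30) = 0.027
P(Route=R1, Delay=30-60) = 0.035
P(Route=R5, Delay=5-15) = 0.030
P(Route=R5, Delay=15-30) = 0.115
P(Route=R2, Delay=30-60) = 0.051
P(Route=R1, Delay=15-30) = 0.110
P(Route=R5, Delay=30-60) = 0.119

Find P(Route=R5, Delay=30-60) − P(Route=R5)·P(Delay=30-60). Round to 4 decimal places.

P(Route=R5) = 0.030 + 0.115 + 0.119 = 0.264.
P(Delay=30-60) = 0.035 + 0.051 + 0.062 + 0.055 + 0.119 = 0.322.
P(Route=R5, Delay=30-60) − P(Route=R5)P(Delay=30-60) = 0.119 − 0.264×0.322 = 0.0340.

0.0340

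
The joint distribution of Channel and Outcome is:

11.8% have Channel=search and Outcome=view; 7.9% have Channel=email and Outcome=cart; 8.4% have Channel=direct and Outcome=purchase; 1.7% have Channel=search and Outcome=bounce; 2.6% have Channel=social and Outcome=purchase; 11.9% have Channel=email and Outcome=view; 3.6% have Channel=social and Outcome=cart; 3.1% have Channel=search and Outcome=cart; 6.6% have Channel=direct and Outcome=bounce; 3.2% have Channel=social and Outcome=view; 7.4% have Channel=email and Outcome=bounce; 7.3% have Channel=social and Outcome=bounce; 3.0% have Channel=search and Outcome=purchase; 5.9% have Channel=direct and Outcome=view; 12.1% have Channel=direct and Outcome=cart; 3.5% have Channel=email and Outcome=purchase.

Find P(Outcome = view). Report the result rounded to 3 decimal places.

0.328

P(Outcome=view) = 0.119 + 0.118 + 0.032 + 0.059 = 0.328.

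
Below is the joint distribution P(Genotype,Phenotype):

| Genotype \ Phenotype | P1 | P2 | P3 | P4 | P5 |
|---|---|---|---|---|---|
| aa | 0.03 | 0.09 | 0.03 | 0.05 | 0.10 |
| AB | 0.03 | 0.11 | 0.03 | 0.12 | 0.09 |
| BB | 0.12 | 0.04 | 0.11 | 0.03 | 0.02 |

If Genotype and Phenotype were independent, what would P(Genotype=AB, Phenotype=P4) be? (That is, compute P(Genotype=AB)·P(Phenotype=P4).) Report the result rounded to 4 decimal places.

P(Genotype=AB) = 0.03 + 0.11 + 0.03 + 0.12 + 0.09 = 0.38.
P(Phenotype=P4) = 0.05 + 0.12 + 0.03 = 0.20.
Product: 0.38 × 0.20 = 0.0760.

0.0760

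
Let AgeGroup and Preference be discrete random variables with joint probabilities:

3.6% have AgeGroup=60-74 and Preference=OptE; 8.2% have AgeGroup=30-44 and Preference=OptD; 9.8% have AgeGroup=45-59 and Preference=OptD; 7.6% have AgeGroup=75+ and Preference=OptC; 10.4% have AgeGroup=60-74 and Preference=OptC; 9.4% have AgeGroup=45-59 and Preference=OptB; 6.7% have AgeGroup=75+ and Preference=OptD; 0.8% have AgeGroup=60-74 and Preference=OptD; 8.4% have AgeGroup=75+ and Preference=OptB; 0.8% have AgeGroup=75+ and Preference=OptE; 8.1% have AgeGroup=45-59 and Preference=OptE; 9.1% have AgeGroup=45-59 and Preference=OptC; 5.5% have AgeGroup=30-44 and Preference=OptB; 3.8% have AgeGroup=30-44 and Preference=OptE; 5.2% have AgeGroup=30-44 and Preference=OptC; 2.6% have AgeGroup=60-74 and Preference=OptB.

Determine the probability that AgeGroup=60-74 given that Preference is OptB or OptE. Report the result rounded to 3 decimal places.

0.147

P(Preference=OptB) = 0.055 + 0.094 + 0.026 + 0.084 = 0.259.
P(Preference=OptE) = 0.038 + 0.081 + 0.036 + 0.008 = 0.163.
P(Preference ∈ {OptB, OptE}) = 0.259 + 0.163 = 0.422; P(AgeGroup=60-74, Preference ∈ {OptB, OptE}) = 0.026 + 0.036 = 0.062.
P(AgeGroup=60-74 | Preference ∈ {OptB, OptE}) = 0.062/0.422 = 0.147.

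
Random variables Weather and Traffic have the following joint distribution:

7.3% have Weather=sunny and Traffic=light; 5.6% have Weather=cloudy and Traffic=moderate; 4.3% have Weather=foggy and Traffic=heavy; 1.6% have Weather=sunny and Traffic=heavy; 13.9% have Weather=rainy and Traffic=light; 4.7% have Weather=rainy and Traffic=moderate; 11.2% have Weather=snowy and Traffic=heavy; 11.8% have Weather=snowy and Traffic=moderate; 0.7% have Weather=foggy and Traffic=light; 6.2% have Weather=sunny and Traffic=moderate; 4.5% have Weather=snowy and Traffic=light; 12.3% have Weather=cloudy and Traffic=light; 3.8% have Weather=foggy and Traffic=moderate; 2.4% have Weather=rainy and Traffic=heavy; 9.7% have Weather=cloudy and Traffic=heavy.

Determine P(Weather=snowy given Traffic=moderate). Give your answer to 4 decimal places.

P(Traffic=moderate) = 0.062 + 0.056 + 0.047 + 0.118 + 0.038 = 0.321.
P(Weather=snowy | Traffic=moderate) = 0.118/0.321 = 0.3676.

0.3676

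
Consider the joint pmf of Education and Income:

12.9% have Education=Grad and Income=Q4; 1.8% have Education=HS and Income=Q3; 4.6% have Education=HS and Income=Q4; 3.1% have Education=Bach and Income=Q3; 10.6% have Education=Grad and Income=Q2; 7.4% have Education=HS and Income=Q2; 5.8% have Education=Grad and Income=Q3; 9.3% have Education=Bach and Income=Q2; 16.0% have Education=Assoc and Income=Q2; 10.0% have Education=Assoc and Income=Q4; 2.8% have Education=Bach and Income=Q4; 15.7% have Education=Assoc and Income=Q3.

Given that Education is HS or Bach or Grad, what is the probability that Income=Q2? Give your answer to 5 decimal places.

0.46827

P(Education=HS) = 0.074 + 0.018 + 0.046 = 0.138.
P(Education=Bach) = 0.093 + 0.031 + 0.028 = 0.152.
P(Education=Grad) = 0.106 + 0.058 + 0.129 = 0.293.
P(Education ∈ {HS, Bach, Grad}) = 0.138 + 0.152 + 0.293 = 0.583; P(Income=Q2, Education ∈ {HS, Bach, Grad}) = 0.074 + 0.093 + 0.106 = 0.273.
P(Income=Q2 | Education ∈ {HS, Bach, Grad}) = 0.273/0.583 = 0.46827.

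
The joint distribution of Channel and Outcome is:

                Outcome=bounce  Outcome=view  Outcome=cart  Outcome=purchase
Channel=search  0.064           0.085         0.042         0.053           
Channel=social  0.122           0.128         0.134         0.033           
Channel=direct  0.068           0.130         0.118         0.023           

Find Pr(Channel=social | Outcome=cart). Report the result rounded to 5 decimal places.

P(Outcome=cart) = 0.042 + 0.134 + 0.118 = 0.294.
P(Channel=social | Outcome=cart) = 0.134/0.294 = 0.45578.

0.45578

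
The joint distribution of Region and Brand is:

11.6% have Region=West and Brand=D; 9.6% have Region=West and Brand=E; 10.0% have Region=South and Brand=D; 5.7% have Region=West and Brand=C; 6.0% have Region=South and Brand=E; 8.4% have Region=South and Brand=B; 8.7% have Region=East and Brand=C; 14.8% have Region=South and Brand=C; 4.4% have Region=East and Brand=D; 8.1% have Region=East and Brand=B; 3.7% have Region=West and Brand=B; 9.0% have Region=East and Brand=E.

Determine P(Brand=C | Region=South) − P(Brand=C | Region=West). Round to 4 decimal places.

P(Region=South) = 0.084 + 0.148 + 0.100 + 0.060 = 0.392; P(Brand=C | Region=South) = 0.148/0.392 = 0.37755.
P(Region=West) = 0.037 + 0.057 + 0.116 + 0.096 = 0.306; P(Brand=C | Region=West) = 0.057/0.306 = 0.18627.
Difference = 0.1913.

0.1913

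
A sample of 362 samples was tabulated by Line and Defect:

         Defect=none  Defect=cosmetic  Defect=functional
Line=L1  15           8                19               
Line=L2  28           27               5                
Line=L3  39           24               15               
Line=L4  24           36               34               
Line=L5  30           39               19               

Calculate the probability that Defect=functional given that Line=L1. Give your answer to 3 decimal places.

0.452

Total with Line=L1: 15 + 8 + 19 = 42.
P(Defect=functional | Line=L1) = 19/42 = 0.452.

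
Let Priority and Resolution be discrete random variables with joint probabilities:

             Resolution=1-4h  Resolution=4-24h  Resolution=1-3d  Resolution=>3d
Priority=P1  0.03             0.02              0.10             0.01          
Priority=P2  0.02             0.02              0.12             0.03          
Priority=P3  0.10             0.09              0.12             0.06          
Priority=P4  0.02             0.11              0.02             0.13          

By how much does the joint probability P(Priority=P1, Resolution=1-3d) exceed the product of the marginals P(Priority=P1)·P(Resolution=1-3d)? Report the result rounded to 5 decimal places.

0.04240

P(Priority=P1) = 0.03 + 0.02 + 0.10 + 0.01 = 0.16.
P(Resolution=1-3d) = 0.10 + 0.12 + 0.12 + 0.02 = 0.36.
P(Priority=P1, Resolution=1-3d) − P(Priority=P1)P(Resolution=1-3d) = 0.10 − 0.16×0.36 = 0.04240.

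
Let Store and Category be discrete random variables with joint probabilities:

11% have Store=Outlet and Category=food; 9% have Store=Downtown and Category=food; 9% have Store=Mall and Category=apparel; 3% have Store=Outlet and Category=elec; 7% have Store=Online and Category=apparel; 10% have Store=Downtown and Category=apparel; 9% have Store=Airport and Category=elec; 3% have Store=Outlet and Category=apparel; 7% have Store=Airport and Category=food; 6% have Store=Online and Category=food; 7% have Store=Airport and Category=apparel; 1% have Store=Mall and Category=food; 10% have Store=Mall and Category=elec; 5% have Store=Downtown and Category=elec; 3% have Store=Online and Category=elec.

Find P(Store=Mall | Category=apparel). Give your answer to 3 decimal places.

P(Category=apparel) = 0.10 + 0.09 + 0.07 + 0.03 + 0.07 = 0.36.
P(Store=Mall | Category=apparel) = 0.09/0.36 = 0.250.

0.250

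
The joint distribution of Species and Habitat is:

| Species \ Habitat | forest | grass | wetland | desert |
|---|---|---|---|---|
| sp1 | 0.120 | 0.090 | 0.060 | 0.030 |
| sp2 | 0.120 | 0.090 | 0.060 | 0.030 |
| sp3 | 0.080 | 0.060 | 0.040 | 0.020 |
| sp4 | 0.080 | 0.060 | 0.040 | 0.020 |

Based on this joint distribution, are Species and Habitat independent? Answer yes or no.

yes

Every cell satisfies P(Species,Habitat) = P(Species)·P(Habitat). For instance P(Species=sp4) = 0.200, P(Habitat=wetland) = 0.200, and 0.200×0.200 = 0.040 matches the joint entry. So Species and Habitat are independent.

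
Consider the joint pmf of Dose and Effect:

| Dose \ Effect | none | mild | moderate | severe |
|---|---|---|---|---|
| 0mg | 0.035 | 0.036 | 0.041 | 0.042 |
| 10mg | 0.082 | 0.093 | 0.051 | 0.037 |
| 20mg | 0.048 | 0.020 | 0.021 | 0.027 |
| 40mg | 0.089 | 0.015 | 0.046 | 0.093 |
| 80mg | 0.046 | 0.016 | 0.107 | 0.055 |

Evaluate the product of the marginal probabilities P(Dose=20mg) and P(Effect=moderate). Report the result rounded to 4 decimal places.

0.0309

P(Dose=20mg) = 0.048 + 0.020 + 0.021 + 0.027 = 0.116.
P(Effect=moderate) = 0.041 + 0.051 + 0.021 + 0.046 + 0.107 = 0.266.
Product: 0.116 × 0.266 = 0.0309.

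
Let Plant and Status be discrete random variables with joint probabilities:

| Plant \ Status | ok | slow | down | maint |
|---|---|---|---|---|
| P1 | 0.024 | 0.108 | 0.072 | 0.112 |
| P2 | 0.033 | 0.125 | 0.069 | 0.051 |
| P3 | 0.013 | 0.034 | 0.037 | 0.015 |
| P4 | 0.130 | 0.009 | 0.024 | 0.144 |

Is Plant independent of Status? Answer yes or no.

P(Plant=P4) = 0.307 and P(Status=slow) = 0.276, so their product is 0.08473, but P(Plant=P4, Status=slow) = 0.009. Since these differ, Plant and Status are not independent.

no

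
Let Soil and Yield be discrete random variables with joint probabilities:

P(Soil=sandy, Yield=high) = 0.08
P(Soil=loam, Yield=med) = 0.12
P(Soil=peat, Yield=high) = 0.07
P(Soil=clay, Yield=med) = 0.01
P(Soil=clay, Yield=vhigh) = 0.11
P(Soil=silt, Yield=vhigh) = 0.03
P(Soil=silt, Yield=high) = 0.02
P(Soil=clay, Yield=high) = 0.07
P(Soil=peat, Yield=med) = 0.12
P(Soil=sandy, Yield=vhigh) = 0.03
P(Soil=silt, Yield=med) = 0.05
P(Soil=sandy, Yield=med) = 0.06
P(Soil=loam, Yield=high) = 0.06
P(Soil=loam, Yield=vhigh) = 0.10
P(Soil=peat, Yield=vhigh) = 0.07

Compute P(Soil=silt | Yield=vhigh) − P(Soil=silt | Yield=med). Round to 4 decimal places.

-0.0507

P(Yield=vhigh) = 0.03 + 0.10 + 0.11 + 0.03 + 0.07 = 0.34; P(Soil=silt | Yield=vhigh) = 0.03/0.34 = 0.08824.
P(Yield=med) = 0.06 + 0.12 + 0.01 + 0.05 + 0.12 = 0.36; P(Soil=silt | Yield=med) = 0.05/0.36 = 0.13889.
Difference = -0.0507.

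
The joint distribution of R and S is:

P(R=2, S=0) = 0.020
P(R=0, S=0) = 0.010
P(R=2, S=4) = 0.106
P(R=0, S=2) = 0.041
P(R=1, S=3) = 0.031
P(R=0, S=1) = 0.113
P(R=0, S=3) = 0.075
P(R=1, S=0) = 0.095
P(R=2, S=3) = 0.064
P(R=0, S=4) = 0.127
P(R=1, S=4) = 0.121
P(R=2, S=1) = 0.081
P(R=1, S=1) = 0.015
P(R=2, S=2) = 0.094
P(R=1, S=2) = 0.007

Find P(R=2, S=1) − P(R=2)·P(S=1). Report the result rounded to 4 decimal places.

0.0047

P(R=2) = 0.020 + 0.081 + 0.094 + 0.064 + 0.106 = 0.365.
P(S=1) = 0.113 + 0.015 + 0.081 = 0.209.
P(R=2, S=1) − P(R=2)P(S=1) = 0.081 − 0.365×0.209 = 0.0047.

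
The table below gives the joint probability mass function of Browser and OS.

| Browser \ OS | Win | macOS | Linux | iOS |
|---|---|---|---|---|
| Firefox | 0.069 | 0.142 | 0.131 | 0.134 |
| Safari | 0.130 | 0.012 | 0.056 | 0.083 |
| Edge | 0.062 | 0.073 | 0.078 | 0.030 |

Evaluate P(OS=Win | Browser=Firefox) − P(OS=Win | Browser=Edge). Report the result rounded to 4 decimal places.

-0.1102

P(Browser=Firefox) = 0.069 + 0.142 + 0.131 + 0.134 = 0.476; P(OS=Win | Browser=Firefox) = 0.069/0.476 = 0.14496.
P(Browser=Edge) = 0.062 + 0.073 + 0.078 + 0.030 = 0.243; P(OS=Win | Browser=Edge) = 0.062/0.243 = 0.25514.
Difference = -0.1102.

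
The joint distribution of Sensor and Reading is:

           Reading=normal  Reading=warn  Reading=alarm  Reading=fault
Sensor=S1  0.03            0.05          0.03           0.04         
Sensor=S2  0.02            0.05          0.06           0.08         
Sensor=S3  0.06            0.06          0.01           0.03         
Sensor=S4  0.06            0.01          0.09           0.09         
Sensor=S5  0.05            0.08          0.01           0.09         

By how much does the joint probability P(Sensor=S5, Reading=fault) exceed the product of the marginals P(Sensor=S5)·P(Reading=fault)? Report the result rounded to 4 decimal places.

P(Sensor=S5) = 0.05 + 0.08 + 0.01 + 0.09 = 0.23.
P(Reading=fault) = 0.04 + 0.08 + 0.03 + 0.09 + 0.09 = 0.33.
P(Sensor=S5, Reading=fault) − P(Sensor=S5)P(Reading=fault) = 0.09 − 0.23×0.33 = 0.0141.

0.0141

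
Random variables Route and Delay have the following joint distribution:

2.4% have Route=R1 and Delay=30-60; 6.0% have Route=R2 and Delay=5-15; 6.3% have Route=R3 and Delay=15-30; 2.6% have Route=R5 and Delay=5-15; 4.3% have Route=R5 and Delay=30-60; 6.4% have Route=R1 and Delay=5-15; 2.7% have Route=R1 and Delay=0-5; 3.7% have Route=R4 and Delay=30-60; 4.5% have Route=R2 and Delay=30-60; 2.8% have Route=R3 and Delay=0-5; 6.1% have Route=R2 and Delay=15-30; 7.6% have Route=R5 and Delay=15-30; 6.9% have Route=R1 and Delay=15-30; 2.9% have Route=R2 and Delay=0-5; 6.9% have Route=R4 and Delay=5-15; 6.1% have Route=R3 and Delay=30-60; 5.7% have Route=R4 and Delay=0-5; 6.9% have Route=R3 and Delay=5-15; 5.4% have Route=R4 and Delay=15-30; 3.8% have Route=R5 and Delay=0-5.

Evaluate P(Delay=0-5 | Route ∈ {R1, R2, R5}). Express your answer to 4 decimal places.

P(Route=R1) = 0.027 + 0.064 + 0.069 + 0.024 = 0.184.
P(Route=R2) = 0.029 + 0.060 + 0.061 + 0.045 = 0.195.
P(Route=R5) = 0.038 + 0.026 + 0.076 + 0.043 = 0.183.
P(Route ∈ {R1, R2, R5}) = 0.184 + 0.195 + 0.183 = 0.562; P(Delay=0-5, Route ∈ {R1, R2, R5}) = 0.027 + 0.029 + 0.038 = 0.094.
P(Delay=0-5 | Route ∈ {R1, R2, R5}) = 0.094/0.562 = 0.1673.

0.1673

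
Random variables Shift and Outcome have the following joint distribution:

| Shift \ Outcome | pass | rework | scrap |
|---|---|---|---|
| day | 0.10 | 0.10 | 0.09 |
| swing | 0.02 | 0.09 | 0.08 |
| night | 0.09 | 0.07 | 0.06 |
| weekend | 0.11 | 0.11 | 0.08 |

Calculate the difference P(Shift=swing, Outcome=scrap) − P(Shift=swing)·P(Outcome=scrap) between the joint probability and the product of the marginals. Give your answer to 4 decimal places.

0.0211

P(Shift=swing) = 0.02 + 0.09 + 0.08 = 0.19.
P(Outcome=scrap) = 0.09 + 0.08 + 0.06 + 0.08 = 0.31.
P(Shift=swing, Outcome=scrap) − P(Shift=swing)P(Outcome=scrap) = 0.08 − 0.19×0.31 = 0.0211.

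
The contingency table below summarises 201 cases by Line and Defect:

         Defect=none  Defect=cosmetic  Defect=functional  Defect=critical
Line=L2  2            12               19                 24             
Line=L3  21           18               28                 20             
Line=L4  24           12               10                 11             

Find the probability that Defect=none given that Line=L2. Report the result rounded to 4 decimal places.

Total with Line=L2: 2 + 12 + 19 + 24 = 57.
P(Defect=none | Line=L2) = 2/57 = 0.0351.

0.0351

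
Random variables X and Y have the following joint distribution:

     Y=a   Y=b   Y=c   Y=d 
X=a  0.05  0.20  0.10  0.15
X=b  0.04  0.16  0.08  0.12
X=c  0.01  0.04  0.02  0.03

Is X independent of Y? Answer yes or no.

Every cell satisfies P(X,Y) = P(X)·P(Y). For instance P(X=b) = 0.40, P(Y=c) = 0.20, and 0.40×0.20 = 0.08 matches the joint entry. So X and Y are independent.

yes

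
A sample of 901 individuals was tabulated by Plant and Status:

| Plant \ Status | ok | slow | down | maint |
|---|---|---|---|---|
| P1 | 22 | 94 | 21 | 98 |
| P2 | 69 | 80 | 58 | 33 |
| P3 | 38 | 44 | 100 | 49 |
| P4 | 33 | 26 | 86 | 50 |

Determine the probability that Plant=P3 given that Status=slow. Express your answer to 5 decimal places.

Total with Status=slow: 94 + 80 + 44 + 26 = 244.
P(Plant=P3 | Status=slow) = 44/244 = 0.18033.

0.18033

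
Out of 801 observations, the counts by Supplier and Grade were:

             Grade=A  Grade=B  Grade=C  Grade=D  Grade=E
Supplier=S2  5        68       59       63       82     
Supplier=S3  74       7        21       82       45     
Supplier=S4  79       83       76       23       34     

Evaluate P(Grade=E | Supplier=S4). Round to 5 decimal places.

0.11525

Total with Supplier=S4: 79 + 83 + 76 + 23 + 34 = 295.
P(Grade=E | Supplier=S4) = 34/295 = 0.11525.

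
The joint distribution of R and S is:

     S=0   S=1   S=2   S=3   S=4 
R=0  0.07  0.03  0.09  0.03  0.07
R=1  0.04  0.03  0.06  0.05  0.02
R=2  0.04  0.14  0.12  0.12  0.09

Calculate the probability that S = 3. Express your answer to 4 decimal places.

0.2000

P(S=3) = 0.03 + 0.05 + 0.12 = 0.20.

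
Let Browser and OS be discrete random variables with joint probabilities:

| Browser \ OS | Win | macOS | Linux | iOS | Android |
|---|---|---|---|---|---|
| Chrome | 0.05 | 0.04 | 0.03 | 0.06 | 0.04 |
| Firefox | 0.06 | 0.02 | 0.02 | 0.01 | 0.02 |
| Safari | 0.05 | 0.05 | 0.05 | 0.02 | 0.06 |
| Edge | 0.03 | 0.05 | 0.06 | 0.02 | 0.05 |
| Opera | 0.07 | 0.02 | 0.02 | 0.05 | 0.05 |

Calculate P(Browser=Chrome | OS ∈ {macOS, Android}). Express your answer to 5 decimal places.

0.20000

P(OS=macOS) = 0.04 + 0.02 + 0.05 + 0.05 + 0.02 = 0.18.
P(OS=Android) = 0.04 + 0.02 + 0.06 + 0.05 + 0.05 = 0.22.
P(OS ∈ {macOS, Android}) = 0.18 + 0.22 = 0.40; P(Browser=Chrome, OS ∈ {macOS, Android}) = 0.04 + 0.04 = 0.08.
P(Browser=Chrome | OS ∈ {macOS, Android}) = 0.08/0.40 = 0.20000.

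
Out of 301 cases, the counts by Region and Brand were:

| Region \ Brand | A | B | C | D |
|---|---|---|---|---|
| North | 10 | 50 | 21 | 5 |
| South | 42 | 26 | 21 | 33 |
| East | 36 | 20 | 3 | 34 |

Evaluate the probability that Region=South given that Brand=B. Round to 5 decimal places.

0.27083

Total with Brand=B: 50 + 26 + 20 = 96.
P(Region=South | Brand=B) = 26/96 = 0.27083.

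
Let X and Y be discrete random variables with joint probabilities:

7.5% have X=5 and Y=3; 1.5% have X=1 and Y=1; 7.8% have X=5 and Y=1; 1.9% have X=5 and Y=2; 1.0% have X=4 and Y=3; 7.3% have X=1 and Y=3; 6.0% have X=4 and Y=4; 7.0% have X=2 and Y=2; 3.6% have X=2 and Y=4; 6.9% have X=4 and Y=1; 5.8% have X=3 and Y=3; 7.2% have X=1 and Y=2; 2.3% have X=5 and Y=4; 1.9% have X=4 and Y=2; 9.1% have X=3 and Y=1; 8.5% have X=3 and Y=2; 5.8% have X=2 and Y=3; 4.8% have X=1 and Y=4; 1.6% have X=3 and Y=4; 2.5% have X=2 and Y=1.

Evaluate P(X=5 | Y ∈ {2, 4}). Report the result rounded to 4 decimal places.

0.0938

P(Y=2) = 0.072 + 0.070 + 0.085 + 0.019 + 0.019 = 0.265.
P(Y=4) = 0.048 + 0.036 + 0.016 + 0.060 + 0.023 = 0.183.
P(Y ∈ {2, 4}) = 0.265 + 0.183 = 0.448; P(X=5, Y ∈ {2, 4}) = 0.019 + 0.023 = 0.042.
P(X=5 | Y ∈ {2, 4}) = 0.042/0.448 = 0.0938.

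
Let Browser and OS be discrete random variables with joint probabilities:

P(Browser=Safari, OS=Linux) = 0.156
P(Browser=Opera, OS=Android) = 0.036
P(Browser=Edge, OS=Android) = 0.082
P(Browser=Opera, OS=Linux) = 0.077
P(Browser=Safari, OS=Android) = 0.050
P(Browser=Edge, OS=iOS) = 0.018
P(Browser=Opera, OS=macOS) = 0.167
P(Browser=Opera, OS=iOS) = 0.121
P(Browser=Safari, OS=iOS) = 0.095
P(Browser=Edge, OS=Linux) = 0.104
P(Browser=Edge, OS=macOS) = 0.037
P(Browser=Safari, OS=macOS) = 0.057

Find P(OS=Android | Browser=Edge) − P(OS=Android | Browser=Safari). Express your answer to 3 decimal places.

P(Browser=Edge) = 0.037 + 0.104 + 0.018 + 0.082 = 0.241; P(OS=Android | Browser=Edge) = 0.082/0.241 = 0.3402.
P(Browser=Safari) = 0.057 + 0.156 + 0.095 + 0.050 = 0.358; P(OS=Android | Browser=Safari) = 0.050/0.358 = 0.1397.
Difference = 0.201.

0.201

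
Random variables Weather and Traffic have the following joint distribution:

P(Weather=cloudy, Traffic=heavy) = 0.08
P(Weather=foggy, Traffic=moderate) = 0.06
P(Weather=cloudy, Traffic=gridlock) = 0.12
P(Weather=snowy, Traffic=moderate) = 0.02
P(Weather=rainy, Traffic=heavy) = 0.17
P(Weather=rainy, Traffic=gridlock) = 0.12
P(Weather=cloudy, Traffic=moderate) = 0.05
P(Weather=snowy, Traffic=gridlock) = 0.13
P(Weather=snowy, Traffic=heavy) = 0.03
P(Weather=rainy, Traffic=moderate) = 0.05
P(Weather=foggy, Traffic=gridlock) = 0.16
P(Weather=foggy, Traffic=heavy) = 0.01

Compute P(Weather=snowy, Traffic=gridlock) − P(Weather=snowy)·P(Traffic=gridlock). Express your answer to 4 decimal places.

P(Weather=snowy) = 0.02 + 0.03 + 0.13 = 0.18.
P(Traffic=gridlock) = 0.12 + 0.12 + 0.13 + 0.16 = 0.53.
P(Weather=snowy, Traffic=gridlock) − P(Weather=snowy)P(Traffic=gridlock) = 0.13 − 0.18×0.53 = 0.0346.

0.0346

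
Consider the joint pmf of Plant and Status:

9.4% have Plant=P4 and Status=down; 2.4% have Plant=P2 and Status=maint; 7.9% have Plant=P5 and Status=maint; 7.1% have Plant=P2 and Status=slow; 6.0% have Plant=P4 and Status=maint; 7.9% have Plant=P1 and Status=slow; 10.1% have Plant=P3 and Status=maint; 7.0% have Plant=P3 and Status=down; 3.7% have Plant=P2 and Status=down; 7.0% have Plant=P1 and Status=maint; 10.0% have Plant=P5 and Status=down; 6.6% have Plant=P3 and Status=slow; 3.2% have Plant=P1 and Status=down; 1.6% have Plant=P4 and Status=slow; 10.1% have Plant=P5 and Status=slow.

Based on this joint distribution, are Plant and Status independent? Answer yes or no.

P(Plant=P4) = 0.170 and P(Status=slow) = 0.333, so their product is 0.05661, but P(Plant=P4, Status=slow) = 0.016. Since these differ, Plant and Status are not independent.

no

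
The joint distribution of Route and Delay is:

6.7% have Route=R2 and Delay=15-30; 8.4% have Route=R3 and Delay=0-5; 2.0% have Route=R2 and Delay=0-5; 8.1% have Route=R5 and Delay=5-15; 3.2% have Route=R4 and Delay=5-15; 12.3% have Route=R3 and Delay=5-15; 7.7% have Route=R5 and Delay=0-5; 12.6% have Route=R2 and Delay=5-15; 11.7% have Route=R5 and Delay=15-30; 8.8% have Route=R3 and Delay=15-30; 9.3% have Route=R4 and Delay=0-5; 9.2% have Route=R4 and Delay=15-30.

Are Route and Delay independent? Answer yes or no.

no

P(Route=R2) = 0.213 and P(Delay=5-15) = 0.362, so their product is 0.07711, but P(Route=R2, Delay=5-15) = 0.126. Since these differ, Route and Delay are not independent.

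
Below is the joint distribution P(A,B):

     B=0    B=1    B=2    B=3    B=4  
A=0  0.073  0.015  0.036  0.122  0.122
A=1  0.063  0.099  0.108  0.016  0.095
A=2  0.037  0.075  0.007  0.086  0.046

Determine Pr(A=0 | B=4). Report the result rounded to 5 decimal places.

0.46388

P(B=4) = 0.122 + 0.095 + 0.046 = 0.263.
P(A=0 | B=4) = 0.122/0.263 = 0.46388.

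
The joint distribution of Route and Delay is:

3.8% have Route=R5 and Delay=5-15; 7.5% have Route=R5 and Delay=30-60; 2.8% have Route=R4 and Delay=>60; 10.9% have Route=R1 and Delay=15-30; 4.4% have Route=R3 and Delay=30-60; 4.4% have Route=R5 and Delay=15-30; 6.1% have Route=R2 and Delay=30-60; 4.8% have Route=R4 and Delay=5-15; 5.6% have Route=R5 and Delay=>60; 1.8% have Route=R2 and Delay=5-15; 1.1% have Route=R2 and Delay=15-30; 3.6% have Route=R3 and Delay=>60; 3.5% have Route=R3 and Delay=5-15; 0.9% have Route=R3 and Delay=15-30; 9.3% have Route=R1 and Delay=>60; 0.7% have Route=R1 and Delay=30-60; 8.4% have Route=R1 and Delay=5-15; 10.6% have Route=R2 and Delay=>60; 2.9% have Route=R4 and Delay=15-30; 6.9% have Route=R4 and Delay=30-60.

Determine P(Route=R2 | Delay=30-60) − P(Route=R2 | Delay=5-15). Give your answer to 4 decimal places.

0.1576

P(Delay=30-60) = 0.007 + 0.061 + 0.044 + 0.069 + 0.075 = 0.256; P(Route=R2 | Delay=30-60) = 0.061/0.256 = 0.23828.
P(Delay=5-15) = 0.084 + 0.018 + 0.035 + 0.048 + 0.038 = 0.223; P(Route=R2 | Delay=5-15) = 0.018/0.223 = 0.08072.
Difference = 0.1576.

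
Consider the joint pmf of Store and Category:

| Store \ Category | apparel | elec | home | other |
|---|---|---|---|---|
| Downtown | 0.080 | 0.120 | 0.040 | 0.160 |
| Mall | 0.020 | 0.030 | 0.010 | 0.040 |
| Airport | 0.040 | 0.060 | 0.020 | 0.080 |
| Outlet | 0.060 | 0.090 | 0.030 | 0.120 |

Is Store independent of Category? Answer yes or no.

yes

Every cell satisfies P(Store,Category) = P(Store)·P(Category). For instance P(Store=Mall) = 0.100, P(Category=home) = 0.100, and 0.100×0.100 = 0.010 matches the joint entry. So Store and Category are independent.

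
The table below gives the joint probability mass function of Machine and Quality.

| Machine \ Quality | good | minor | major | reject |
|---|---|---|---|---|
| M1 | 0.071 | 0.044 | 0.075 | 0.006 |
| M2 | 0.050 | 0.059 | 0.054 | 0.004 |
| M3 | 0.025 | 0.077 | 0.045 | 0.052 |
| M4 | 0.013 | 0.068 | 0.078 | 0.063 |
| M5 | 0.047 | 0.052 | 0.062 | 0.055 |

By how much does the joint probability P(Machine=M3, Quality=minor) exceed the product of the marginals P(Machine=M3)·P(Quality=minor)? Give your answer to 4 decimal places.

P(Machine=M3) = 0.025 + 0.077 + 0.045 + 0.052 = 0.199.
P(Quality=minor) = 0.044 + 0.059 + 0.077 + 0.068 + 0.052 = 0.300.
P(Machine=M3, Quality=minor) − P(Machine=M3)P(Quality=minor) = 0.077 − 0.199×0.300 = 0.0173.

0.0173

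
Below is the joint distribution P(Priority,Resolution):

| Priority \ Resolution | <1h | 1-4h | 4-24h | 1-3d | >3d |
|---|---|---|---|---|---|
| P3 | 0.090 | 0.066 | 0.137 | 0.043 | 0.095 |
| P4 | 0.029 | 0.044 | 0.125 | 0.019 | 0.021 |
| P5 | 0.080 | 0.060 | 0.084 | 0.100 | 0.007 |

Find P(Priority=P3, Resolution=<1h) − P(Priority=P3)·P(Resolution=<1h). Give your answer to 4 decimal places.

0.0042

P(Priority=P3) = 0.090 + 0.066 + 0.137 + 0.043 + 0.095 = 0.431.
P(Resolution=<1h) = 0.090 + 0.029 + 0.080 = 0.199.
P(Priority=P3, Resolution=<1h) − P(Priority=P3)P(Resolution=<1h) = 0.090 − 0.431×0.199 = 0.0042.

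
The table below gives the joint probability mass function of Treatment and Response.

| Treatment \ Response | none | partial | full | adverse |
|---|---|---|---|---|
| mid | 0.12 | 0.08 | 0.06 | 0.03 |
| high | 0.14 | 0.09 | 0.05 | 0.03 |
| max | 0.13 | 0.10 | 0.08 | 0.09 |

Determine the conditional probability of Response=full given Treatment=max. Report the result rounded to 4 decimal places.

P(Treatment=max) = 0.13 + 0.10 + 0.08 + 0.09 = 0.40.
P(Response=full | Treatment=max) = 0.08/0.40 = 0.2000.

0.2000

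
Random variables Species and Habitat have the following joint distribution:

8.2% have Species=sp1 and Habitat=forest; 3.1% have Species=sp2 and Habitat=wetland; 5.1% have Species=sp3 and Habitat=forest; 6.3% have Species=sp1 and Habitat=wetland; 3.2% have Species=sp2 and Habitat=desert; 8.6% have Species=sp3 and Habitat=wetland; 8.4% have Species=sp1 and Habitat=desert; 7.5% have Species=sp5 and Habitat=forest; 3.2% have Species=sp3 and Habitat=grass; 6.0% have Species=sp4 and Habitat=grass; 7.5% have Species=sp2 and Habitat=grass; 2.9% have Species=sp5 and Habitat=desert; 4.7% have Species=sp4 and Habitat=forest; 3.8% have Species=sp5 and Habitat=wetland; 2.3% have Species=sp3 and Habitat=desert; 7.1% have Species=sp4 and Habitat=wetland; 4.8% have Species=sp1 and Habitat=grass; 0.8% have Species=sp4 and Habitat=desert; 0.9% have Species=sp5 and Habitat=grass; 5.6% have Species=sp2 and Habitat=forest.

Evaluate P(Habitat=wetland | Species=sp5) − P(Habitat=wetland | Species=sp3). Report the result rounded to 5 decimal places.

-0.19626

P(Species=sp5) = 0.075 + 0.009 + 0.038 + 0.029 = 0.151; P(Habitat=wetland | Species=sp5) = 0.038/0.151 = 0.251656.
P(Species=sp3) = 0.051 + 0.032 + 0.086 + 0.023 = 0.192; P(Habitat=wetland | Species=sp3) = 0.086/0.192 = 0.447917.
Difference = -0.19626.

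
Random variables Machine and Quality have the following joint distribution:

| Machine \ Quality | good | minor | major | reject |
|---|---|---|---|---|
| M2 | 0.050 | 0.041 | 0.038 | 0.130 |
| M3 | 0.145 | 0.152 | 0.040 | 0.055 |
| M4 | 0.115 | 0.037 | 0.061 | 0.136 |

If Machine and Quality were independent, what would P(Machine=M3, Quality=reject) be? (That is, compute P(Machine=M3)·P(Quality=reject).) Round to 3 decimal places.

0.126

P(Machine=M3) = 0.145 + 0.152 + 0.040 + 0.055 = 0.392.
P(Quality=reject) = 0.130 + 0.055 + 0.136 = 0.321.
Product: 0.392 × 0.321 = 0.126.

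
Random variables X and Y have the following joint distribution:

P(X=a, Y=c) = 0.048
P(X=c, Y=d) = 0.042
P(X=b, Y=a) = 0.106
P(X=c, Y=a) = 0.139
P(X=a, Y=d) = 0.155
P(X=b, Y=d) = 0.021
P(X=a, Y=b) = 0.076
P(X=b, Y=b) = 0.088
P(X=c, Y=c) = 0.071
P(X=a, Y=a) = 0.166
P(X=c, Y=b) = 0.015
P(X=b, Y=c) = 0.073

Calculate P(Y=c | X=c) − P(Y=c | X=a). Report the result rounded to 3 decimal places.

0.158

P(X=c) = 0.139 + 0.015 + 0.071 + 0.042 = 0.267; P(Y=c | X=c) = 0.071/0.267 = 0.2659.
P(X=a) = 0.166 + 0.076 + 0.048 + 0.155 = 0.445; P(Y=c | X=a) = 0.048/0.445 = 0.1079.
Difference = 0.158.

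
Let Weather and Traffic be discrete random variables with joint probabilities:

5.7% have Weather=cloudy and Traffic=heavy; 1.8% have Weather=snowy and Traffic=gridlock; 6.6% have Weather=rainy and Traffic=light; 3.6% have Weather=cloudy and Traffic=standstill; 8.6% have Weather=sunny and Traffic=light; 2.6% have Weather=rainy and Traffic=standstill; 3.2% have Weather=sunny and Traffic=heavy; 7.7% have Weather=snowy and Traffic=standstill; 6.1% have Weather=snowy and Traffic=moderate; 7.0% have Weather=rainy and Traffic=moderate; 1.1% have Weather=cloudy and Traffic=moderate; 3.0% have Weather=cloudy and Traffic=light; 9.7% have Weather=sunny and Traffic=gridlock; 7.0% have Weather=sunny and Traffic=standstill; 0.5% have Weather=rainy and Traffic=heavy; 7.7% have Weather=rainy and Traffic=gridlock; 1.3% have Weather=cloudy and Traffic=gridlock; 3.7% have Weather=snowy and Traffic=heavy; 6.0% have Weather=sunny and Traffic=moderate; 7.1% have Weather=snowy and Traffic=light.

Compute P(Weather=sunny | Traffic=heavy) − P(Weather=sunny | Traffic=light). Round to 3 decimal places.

P(Traffic=heavy) = 0.032 + 0.057 + 0.005 + 0.037 = 0.131; P(Weather=sunny | Traffic=heavy) = 0.032/0.131 = 0.2443.
P(Traffic=light) = 0.086 + 0.030 + 0.066 + 0.071 = 0.253; P(Weather=sunny | Traffic=light) = 0.086/0.253 = 0.3399.
Difference = -0.096.

-0.096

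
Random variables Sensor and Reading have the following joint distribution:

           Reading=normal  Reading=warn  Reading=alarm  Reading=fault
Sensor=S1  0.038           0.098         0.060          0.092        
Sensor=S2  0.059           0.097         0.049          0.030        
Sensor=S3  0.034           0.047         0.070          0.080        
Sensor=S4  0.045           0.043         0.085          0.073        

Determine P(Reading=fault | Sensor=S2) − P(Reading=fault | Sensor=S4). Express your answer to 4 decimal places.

P(Sensor=S2) = 0.059 + 0.097 + 0.049 + 0.030 = 0.235; P(Reading=fault | Sensor=S2) = 0.030/0.235 = 0.12766.
P(Sensor=S4) = 0.045 + 0.043 + 0.085 + 0.073 = 0.246; P(Reading=fault | Sensor=S4) = 0.073/0.246 = 0.29675.
Difference = -0.1691.

-0.1691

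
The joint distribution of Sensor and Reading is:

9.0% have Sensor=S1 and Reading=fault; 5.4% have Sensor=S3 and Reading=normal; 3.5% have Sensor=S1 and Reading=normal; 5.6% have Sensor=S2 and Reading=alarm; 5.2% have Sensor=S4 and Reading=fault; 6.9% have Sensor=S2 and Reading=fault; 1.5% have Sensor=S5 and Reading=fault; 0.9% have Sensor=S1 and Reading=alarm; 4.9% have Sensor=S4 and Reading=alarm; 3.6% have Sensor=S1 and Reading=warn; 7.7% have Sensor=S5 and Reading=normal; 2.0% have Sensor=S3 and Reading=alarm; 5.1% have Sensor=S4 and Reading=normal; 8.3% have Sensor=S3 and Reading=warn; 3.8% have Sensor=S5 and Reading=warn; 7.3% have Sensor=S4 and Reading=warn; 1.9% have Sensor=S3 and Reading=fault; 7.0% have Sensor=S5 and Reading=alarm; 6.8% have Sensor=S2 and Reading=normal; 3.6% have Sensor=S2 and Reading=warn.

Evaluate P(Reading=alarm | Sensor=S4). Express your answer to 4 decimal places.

P(Sensor=S4) = 0.051 + 0.073 + 0.049 + 0.052 = 0.225.
P(Reading=alarm | Sensor=S4) = 0.049/0.225 = 0.2178.

0.2178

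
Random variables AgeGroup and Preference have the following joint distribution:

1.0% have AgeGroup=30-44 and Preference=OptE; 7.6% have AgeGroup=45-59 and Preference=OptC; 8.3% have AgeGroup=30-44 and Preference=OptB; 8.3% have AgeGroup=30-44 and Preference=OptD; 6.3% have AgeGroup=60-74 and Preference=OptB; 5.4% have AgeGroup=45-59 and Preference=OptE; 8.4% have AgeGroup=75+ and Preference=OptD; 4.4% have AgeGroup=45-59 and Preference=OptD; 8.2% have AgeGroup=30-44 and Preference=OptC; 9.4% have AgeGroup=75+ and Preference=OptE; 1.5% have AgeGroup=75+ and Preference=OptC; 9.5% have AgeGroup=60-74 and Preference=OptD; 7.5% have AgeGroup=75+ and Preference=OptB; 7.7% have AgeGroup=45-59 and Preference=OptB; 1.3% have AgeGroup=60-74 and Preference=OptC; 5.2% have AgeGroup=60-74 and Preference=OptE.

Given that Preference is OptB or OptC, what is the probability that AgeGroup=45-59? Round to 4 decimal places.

P(Preference=OptB) = 0.083 + 0.077 + 0.063 + 0.075 = 0.298.
P(Preference=OptC) = 0.082 + 0.076 + 0.013 + 0.015 = 0.186.
P(Preference ∈ {OptB, OptC}) = 0.298 + 0.186 = 0.484; P(AgeGroup=45-59, Preference ∈ {OptB, OptC}) = 0.077 + 0.076 = 0.153.
P(AgeGroup=45-59 | Preference ∈ {OptB, OptC}) = 0.153/0.484 = 0.3161.

0.3161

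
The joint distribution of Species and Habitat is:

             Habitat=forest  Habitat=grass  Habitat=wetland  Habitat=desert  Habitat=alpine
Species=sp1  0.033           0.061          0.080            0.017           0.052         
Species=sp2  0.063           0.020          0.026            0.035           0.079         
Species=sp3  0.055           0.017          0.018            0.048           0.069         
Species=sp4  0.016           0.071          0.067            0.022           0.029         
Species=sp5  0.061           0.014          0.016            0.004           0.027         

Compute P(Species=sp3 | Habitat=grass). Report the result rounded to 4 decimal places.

0.0929

P(Habitat=grass) = 0.061 + 0.020 + 0.017 + 0.071 + 0.014 = 0.183.
P(Species=sp3 | Habitat=grass) = 0.017/0.183 = 0.0929.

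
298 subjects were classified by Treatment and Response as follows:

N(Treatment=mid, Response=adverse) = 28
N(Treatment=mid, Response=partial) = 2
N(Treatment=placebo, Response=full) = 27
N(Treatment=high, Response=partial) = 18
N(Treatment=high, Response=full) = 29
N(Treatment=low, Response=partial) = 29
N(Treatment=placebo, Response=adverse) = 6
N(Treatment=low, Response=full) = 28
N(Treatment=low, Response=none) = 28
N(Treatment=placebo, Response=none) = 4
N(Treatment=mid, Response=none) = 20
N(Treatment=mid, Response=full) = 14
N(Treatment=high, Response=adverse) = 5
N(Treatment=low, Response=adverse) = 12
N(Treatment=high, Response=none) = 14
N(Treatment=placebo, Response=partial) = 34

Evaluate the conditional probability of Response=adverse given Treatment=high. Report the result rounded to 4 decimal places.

Total with Treatment=high: 14 + 18 + 29 + 5 = 66.
P(Response=adverse | Treatment=high) = 5/66 = 0.0758.

0.0758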